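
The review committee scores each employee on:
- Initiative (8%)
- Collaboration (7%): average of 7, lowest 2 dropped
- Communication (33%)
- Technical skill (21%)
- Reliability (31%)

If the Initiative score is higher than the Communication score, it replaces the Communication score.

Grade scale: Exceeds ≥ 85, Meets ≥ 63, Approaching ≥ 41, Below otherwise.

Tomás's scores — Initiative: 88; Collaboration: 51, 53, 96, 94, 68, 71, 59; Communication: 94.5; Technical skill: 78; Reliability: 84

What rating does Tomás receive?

Exceeds

Collaboration: drop 51, 53 → average of remaining 5 = 388/5 = 77.6
Initiative (88) ≤ Communication (94.5), so Communication stays at 94.5.
Weighted total:
  Initiative 88 × 0.08 = 7.04
  Collaboration 77.6 × 0.07 = 5.432
  Communication 94.5 × 0.33 = 31.185
  Technical skill 78 × 0.21 = 16.38
  Reliability 84 × 0.31 = 26.04
Sum = 86.077
86.077 ≥ 85 → Exceeds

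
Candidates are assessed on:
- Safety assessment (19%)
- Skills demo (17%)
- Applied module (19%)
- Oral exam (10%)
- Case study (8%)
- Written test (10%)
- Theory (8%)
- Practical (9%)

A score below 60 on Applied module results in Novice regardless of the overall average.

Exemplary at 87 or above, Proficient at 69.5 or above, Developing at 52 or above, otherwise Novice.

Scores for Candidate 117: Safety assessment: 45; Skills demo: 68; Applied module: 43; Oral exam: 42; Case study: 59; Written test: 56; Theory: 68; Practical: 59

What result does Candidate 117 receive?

Applied module score 43 < 60: minimum not met.
Weighted total:
  Safety assessment 45 × 0.19 = 8.55
  Skills demo 68 × 0.17 = 11.56
  Applied module 43 × 0.19 = 8.17
  Oral exam 42 × 0.1 = 4.2
  Case study 59 × 0.08 = 4.72
  Written test 56 × 0.1 = 5.6
  Theory 68 × 0.08 = 5.44
  Practical 59 × 0.09 = 5.31
Sum = 53.55
Because the Applied module minimum was not met, the result is Novice.

Novice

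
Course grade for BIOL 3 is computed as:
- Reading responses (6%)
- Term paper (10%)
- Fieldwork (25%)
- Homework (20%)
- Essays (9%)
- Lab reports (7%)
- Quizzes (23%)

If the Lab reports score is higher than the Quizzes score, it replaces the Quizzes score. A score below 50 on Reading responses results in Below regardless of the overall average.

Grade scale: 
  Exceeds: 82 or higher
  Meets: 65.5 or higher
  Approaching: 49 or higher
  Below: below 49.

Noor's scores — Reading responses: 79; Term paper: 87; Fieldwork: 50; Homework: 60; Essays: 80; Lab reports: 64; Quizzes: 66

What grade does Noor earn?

Approaching

Lab reports (64) ≤ Quizzes (66), so Quizzes stays at 66.
Reading responses score 79 ≥ 50: minimum met.
Weighted total:
  Reading responses 79 × 0.06 = 4.74
  Term paper 87 × 0.1 = 8.7
  Fieldwork 50 × 0.25 = 12.5
  Homework 60 × 0.2 = 12
  Essays 80 × 0.09 = 7.2
  Lab reports 64 × 0.07 = 4.48
  Quizzes 66 × 0.23 = 15.18
Sum = 64.8
64.8 is ≥ 49 and < 65.5 → Approaching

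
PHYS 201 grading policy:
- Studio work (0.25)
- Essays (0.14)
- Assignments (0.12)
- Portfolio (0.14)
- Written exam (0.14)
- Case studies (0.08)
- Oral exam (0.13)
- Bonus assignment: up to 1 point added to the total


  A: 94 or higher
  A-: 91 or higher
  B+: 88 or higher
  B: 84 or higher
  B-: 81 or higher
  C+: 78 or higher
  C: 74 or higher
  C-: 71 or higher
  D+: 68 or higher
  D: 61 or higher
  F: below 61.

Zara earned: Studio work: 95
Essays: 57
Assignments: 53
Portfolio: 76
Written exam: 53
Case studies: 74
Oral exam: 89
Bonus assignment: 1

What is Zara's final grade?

Weighted total:
  Studio work 95 × 0.25 = 23.75
  Essays 57 × 0.14 = 7.98
  Assignments 53 × 0.12 = 6.36
  Portfolio 76 × 0.14 = 10.64
  Written exam 53 × 0.14 = 7.42
  Case studies 74 × 0.08 = 5.92
  Oral exam 89 × 0.13 = 11.57
Sum = 73.64
Bonus assignment: 73.64 + 1 = 74.64
74.64 is ≥ 74 and < 78 → C

C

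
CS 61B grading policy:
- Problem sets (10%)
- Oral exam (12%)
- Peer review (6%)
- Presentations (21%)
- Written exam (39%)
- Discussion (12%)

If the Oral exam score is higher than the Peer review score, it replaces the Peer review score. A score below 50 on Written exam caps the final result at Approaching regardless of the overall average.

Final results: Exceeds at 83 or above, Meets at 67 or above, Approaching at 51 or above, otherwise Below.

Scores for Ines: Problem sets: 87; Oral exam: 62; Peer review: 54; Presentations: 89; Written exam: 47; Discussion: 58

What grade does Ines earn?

Approaching

Oral exam (62) > Peer review (54), so Peer review counts as 62.
Written exam score 47 < 50: minimum not met.
Weighted total:
  Problem sets 87 × 0.1 = 8.7
  Oral exam 62 × 0.12 = 7.44
  Peer review 62 × 0.06 = 3.72
  Presentations 89 × 0.21 = 18.69
  Written exam 47 × 0.39 = 18.33
  Discussion 58 × 0.12 = 6.96
Sum = 63.84
63.84 would be Approaching; cap at Approaching applies → Approaching.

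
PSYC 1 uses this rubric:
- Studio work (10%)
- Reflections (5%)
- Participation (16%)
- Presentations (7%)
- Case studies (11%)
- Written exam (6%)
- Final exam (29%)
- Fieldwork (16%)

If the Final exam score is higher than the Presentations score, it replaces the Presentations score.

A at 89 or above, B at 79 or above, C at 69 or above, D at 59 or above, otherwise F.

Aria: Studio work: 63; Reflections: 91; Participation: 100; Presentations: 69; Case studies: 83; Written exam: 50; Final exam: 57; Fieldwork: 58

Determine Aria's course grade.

Final exam (57) ≤ Presentations (69), so Presentations stays at 69.
Weighted total:
  Studio work 63 × 0.1 = 6.3
  Reflections 91 × 0.05 = 4.55
  Participation 100 × 0.16 = 16
  Presentations 69 × 0.07 = 4.83
  Case studies 83 × 0.11 = 9.13
  Written exam 50 × 0.06 = 3
  Final exam 57 × 0.29 = 16.53
  Fieldwork 58 × 0.16 = 9.28
Sum = 69.62
69.62 is ≥ 69 and < 79 → C

C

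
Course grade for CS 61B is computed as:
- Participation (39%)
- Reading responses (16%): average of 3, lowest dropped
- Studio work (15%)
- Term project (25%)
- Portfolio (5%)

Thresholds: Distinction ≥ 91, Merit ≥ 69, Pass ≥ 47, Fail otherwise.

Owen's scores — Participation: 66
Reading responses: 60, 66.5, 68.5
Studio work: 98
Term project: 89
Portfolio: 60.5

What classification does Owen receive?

Merit

Reading responses: drop 60 → average of remaining 2 = 135/2 = 67.5
Weighted total:
  Participation 66 × 0.39 = 25.74
  Reading responses 67.5 × 0.16 = 10.8
  Studio work 98 × 0.15 = 14.7
  Term project 89 × 0.25 = 22.25
  Portfolio 60.5 × 0.05 = 3.025
Sum = 76.515
76.515 is ≥ 69 and < 91 → Merit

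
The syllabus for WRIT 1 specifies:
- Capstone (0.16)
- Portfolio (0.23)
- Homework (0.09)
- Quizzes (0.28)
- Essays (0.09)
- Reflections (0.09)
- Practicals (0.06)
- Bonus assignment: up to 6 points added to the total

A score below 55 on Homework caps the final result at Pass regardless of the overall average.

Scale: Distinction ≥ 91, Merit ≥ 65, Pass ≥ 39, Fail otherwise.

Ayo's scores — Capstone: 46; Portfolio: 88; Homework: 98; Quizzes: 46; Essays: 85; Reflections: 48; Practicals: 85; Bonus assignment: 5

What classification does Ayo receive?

Merit

Homework score 98 ≥ 55: minimum met.
Weighted total:
  Capstone 46 × 0.16 = 7.36
  Portfolio 88 × 0.23 = 20.24
  Homework 98 × 0.09 = 8.82
  Quizzes 46 × 0.28 = 12.88
  Essays 85 × 0.09 = 7.65
  Reflections 48 × 0.09 = 4.32
  Practicals 85 × 0.06 = 5.1
Sum = 66.37
Bonus assignment: 66.37 + 5 = 71.37
71.37 is ≥ 65 and < 91 → Merit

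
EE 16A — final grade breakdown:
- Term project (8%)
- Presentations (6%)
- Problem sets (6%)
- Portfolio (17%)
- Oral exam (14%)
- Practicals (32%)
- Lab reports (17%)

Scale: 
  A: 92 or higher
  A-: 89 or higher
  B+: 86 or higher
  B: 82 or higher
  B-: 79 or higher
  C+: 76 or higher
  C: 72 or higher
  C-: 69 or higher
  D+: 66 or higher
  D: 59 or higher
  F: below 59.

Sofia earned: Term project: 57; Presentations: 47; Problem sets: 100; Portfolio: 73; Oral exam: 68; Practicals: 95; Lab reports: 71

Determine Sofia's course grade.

Weighted total:
  Term project 57 × 0.08 = 4.56
  Presentations 47 × 0.06 = 2.82
  Problem sets 100 × 0.06 = 6
  Portfolio 73 × 0.17 = 12.41
  Oral exam 68 × 0.14 = 9.52
  Practicals 95 × 0.32 = 30.4
  Lab reports 71 × 0.17 = 12.07
Sum = 77.78
77.78 is ≥ 76 and < 79 → C+

C+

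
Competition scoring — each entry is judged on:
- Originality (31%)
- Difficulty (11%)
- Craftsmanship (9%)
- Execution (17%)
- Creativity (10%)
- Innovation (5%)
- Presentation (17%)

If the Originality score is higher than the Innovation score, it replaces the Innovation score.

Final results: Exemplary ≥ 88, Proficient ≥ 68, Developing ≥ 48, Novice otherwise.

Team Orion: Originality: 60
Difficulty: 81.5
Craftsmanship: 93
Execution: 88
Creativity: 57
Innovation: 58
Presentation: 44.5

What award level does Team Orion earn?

Developing

Originality (60) > Innovation (58), so Innovation counts as 60.
Weighted total:
  Originality 60 × 0.31 = 18.6
  Difficulty 81.5 × 0.11 = 8.965
  Craftsmanship 93 × 0.09 = 8.37
  Execution 88 × 0.17 = 14.96
  Creativity 57 × 0.1 = 5.7
  Innovation 60 × 0.05 = 3
  Presentation 44.5 × 0.17 = 7.565
Sum = 67.16
67.16 is ≥ 48 and < 68 → Developing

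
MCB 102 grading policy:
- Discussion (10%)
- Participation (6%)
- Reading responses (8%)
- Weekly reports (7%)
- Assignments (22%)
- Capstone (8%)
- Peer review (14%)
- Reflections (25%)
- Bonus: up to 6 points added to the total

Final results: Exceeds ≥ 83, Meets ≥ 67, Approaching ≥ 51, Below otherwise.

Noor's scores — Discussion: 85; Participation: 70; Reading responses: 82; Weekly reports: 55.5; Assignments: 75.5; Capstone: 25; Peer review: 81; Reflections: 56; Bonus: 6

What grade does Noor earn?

Weighted total:
  Discussion 85 × 0.1 = 8.5
  Participation 70 × 0.06 = 4.2
  Reading responses 82 × 0.08 = 6.56
  Weekly reports 55.5 × 0.07 = 3.885
  Assignments 75.5 × 0.22 = 16.61
  Capstone 25 × 0.08 = 2
  Peer review 81 × 0.14 = 11.34
  Reflections 56 × 0.25 = 14
Sum = 67.095
Bonus: 67.095 + 6 = 73.095
73.095 is ≥ 67 and < 83 → Meets

Meets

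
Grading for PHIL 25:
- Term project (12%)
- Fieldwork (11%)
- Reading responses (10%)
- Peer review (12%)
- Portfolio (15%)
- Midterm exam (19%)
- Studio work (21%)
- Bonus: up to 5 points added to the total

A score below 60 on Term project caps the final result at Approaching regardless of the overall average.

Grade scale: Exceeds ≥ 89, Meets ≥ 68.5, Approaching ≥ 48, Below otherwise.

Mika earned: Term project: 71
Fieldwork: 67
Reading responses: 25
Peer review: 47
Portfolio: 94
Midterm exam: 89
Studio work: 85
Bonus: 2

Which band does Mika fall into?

Meets

Term project score 71 ≥ 60: minimum met.
Weighted total:
  Term project 71 × 0.12 = 8.52
  Fieldwork 67 × 0.11 = 7.37
  Reading responses 25 × 0.1 = 2.5
  Peer review 47 × 0.12 = 5.64
  Portfolio 94 × 0.15 = 14.1
  Midterm exam 89 × 0.19 = 16.91
  Studio work 85 × 0.21 = 17.85
Sum = 72.89
Bonus: 72.89 + 2 = 74.89
74.89 is ≥ 68.5 and < 89 → Meets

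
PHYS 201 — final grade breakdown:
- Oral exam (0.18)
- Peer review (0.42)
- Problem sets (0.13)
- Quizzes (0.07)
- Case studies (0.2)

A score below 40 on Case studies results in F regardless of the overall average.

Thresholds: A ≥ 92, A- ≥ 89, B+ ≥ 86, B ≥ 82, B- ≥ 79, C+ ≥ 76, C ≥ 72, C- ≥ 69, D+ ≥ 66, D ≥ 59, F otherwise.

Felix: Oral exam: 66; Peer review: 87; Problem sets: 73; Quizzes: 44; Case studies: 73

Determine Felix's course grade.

Case studies score 73 ≥ 40: minimum met.
Weighted total:
  Oral exam 66 × 0.18 = 11.88
  Peer review 87 × 0.42 = 36.54
  Problem sets 73 × 0.13 = 9.49
  Quizzes 44 × 0.07 = 3.08
  Case studies 73 × 0.2 = 14.6
Sum = 75.59
75.59 is ≥ 72 and < 76 → C

C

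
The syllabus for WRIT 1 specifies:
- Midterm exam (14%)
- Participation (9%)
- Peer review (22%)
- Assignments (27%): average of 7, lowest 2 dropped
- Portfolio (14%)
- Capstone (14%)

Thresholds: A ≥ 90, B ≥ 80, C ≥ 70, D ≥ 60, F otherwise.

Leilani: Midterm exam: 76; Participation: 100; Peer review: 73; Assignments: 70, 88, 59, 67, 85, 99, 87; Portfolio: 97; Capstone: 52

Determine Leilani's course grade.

Assignments: drop 59, 67 → average of remaining 5 = 429/5 = 85.8
Weighted total:
  Midterm exam 76 × 0.14 = 10.64
  Participation 100 × 0.09 = 9
  Peer review 73 × 0.22 = 16.06
  Assignments 85.8 × 0.27 = 23.166
  Portfolio 97 × 0.14 = 13.58
  Capstone 52 × 0.14 = 7.28
Sum = 79.726
79.726 is ≥ 70 and < 80 → C

C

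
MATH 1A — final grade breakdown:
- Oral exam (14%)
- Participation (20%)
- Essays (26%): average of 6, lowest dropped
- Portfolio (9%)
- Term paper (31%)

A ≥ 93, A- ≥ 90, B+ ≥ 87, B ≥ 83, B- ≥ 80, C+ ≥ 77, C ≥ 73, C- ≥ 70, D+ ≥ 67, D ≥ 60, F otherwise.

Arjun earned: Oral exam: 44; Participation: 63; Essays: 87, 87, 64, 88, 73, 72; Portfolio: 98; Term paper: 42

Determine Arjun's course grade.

D

Essays: drop 64 → average of remaining 5 = 407/5 = 81.4
Weighted total:
  Oral exam 44 × 0.14 = 6.16
  Participation 63 × 0.2 = 12.6
  Essays 81.4 × 0.26 = 21.164
  Portfolio 98 × 0.09 = 8.82
  Term paper 42 × 0.31 = 13.02
Sum = 61.764
61.764 is ≥ 60 and < 67 → D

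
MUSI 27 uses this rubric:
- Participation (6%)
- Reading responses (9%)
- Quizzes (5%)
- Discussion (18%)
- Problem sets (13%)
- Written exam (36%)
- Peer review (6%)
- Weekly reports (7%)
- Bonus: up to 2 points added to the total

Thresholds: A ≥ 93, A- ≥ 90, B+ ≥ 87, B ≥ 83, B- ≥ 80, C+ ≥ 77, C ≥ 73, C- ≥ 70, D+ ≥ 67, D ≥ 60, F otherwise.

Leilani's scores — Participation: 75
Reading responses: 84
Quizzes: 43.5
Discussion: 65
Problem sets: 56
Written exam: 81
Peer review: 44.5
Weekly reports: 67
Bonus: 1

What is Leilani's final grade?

Weighted total:
  Participation 75 × 0.06 = 4.5
  Reading responses 84 × 0.09 = 7.56
  Quizzes 43.5 × 0.05 = 2.175
  Discussion 65 × 0.18 = 11.7
  Problem sets 56 × 0.13 = 7.28
  Written exam 81 × 0.36 = 29.16
  Peer review 44.5 × 0.06 = 2.67
  Weekly reports 67 × 0.07 = 4.69
Sum = 69.735
Bonus: 69.735 + 1 = 70.735
70.735 is ≥ 70 and < 73 → C-

C-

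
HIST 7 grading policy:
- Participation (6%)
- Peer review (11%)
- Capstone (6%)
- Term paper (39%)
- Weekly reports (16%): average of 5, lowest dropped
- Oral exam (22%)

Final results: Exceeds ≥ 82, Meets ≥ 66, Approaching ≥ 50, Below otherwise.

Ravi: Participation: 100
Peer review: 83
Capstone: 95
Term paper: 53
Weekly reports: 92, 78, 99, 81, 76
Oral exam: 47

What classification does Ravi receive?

Approaching

Weekly reports: drop 76 → average of remaining 4 = 350/4 = 87.5
Weighted total:
  Participation 100 × 0.06 = 6
  Peer review 83 × 0.11 = 9.13
  Capstone 95 × 0.06 = 5.7
  Term paper 53 × 0.39 = 20.67
  Weekly reports 87.5 × 0.16 = 14
  Oral exam 47 × 0.22 = 10.34
Sum = 65.84
65.84 is ≥ 50 and < 66 → Approaching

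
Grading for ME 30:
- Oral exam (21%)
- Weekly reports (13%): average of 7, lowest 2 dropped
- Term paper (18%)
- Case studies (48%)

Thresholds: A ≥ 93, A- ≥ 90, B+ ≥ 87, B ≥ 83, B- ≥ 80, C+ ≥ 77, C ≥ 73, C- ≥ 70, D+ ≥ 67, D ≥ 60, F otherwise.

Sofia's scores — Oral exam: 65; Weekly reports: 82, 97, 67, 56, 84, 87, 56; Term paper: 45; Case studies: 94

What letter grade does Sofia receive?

Weekly reports: drop 56, 56 → average of remaining 5 = 417/5 = 83.4
Weighted total:
  Oral exam 65 × 0.21 = 13.65
  Weekly reports 83.4 × 0.13 = 10.842
  Term paper 45 × 0.18 = 8.1
  Case studies 94 × 0.48 = 45.12
Sum = 77.712
77.712 is ≥ 77 and < 80 → C+

C+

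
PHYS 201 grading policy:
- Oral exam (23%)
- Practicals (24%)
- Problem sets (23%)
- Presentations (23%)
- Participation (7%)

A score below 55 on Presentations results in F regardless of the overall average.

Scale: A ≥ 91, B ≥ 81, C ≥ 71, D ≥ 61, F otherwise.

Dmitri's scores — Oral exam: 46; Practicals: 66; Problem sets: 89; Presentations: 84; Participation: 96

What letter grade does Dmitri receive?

C

Presentations score 84 ≥ 55: minimum met.
Weighted total:
  Oral exam 46 × 0.23 = 10.58
  Practicals 66 × 0.24 = 15.84
  Problem sets 89 × 0.23 = 20.47
  Presentations 84 × 0.23 = 19.32
  Participation 96 × 0.07 = 6.72
Sum = 72.93
72.93 is ≥ 71 and < 81 → C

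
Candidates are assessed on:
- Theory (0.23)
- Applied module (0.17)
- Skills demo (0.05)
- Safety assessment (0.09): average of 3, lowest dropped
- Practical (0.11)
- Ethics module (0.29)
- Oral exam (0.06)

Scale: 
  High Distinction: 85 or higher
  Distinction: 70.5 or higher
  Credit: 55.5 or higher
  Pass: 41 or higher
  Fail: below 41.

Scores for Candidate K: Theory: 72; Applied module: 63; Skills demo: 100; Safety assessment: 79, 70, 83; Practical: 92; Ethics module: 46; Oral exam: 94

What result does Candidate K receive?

Safety assessment: drop 70 → average of remaining 2 = 162/2 = 81
Weighted total:
  Theory 72 × 0.23 = 16.56
  Applied module 63 × 0.17 = 10.71
  Skills demo 100 × 0.05 = 5
  Safety assessment 81 × 0.09 = 7.29
  Practical 92 × 0.11 = 10.12
  Ethics module 46 × 0.29 = 13.34
  Oral exam 94 × 0.06 = 5.64
Sum = 68.66
68.66 is ≥ 55.5 and < 70.5 → Credit

Credit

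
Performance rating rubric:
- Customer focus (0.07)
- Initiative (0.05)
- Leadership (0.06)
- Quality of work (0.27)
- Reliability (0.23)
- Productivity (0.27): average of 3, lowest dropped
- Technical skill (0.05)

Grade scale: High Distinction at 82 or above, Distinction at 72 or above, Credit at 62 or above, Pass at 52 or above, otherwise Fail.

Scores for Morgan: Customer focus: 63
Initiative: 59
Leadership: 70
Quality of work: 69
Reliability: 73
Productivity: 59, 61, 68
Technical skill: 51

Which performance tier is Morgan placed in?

Productivity: drop 59 → average of remaining 2 = 129/2 = 64.5
Weighted total:
  Customer focus 63 × 0.07 = 4.41
  Initiative 59 × 0.05 = 2.95
  Leadership 70 × 0.06 = 4.2
  Quality of work 69 × 0.27 = 18.63
  Reliability 73 × 0.23 = 16.79
  Productivity 64.5 × 0.27 = 17.415
  Technical skill 51 × 0.05 = 2.55
Sum = 66.945
66.945 is ≥ 62 and < 72 → Credit

Credit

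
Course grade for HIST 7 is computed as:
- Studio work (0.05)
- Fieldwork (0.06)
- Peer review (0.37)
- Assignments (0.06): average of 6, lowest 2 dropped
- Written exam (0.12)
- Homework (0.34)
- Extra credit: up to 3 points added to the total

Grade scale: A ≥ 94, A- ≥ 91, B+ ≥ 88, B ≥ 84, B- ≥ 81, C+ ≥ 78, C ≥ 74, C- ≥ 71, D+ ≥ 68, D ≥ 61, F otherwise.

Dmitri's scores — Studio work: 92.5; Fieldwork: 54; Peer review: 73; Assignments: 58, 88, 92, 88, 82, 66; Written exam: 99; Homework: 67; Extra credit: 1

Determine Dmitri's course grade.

C

Assignments: drop 58, 66 → average of remaining 4 = 350/4 = 87.5
Weighted total:
  Studio work 92.5 × 0.05 = 4.625
  Fieldwork 54 × 0.06 = 3.24
  Peer review 73 × 0.37 = 27.01
  Assignments 87.5 × 0.06 = 5.25
  Written exam 99 × 0.12 = 11.88
  Homework 67 × 0.34 = 22.78
Sum = 74.785
Extra credit: 74.785 + 1 = 75.785
75.785 is ≥ 74 and < 78 → C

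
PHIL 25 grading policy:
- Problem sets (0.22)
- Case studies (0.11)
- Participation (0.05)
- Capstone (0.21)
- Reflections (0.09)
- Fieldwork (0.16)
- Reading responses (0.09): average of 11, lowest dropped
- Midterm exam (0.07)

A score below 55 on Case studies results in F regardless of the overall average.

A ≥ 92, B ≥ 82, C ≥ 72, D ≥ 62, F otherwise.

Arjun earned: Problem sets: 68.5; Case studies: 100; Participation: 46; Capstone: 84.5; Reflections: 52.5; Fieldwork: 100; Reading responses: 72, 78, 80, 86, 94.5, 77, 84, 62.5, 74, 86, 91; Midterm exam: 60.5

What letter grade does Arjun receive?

C

Reading responses: drop 62.5 → average of remaining 10 = 822.5/10 = 82.25
Case studies score 100 ≥ 55: minimum met.
Weighted total:
  Problem sets 68.5 × 0.22 = 15.07
  Case studies 100 × 0.11 = 11
  Participation 46 × 0.05 = 2.3
  Capstone 84.5 × 0.21 = 17.745
  Reflections 52.5 × 0.09 = 4.725
  Fieldwork 100 × 0.16 = 16
  Reading responses 82.25 × 0.09 = 7.4025
  Midterm exam 60.5 × 0.07 = 4.235
Sum = 78.4775
78.4775 is ≥ 72 and < 82 → C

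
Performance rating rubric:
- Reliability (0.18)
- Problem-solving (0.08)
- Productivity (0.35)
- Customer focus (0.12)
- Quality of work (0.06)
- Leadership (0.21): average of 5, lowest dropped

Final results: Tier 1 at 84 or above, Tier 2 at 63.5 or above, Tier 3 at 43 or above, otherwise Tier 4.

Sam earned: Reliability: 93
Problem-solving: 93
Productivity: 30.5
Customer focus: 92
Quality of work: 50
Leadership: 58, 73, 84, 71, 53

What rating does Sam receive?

Tier 2

Leadership: drop 53 → average of remaining 4 = 286/4 = 71.5
Weighted total:
  Reliability 93 × 0.18 = 16.74
  Problem-solving 93 × 0.08 = 7.44
  Productivity 30.5 × 0.35 = 10.675
  Customer focus 92 × 0.12 = 11.04
  Quality of work 50 × 0.06 = 3
  Leadership 71.5 × 0.21 = 15.015
Sum = 63.91
63.91 is ≥ 63.5 and < 84 → Tier 2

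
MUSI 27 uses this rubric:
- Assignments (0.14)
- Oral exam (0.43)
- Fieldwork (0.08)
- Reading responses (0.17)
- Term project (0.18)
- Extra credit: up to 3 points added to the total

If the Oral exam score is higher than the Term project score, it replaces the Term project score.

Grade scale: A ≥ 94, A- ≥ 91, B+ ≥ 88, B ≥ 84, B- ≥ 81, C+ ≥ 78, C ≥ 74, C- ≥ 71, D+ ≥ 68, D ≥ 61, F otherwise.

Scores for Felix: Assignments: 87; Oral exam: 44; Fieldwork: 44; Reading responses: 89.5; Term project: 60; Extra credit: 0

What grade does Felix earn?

F

Oral exam (44) ≤ Term project (60), so Term project stays at 60.
Weighted total:
  Assignments 87 × 0.14 = 12.18
  Oral exam 44 × 0.43 = 18.92
  Fieldwork 44 × 0.08 = 3.52
  Reading responses 89.5 × 0.17 = 15.215
  Term project 60 × 0.18 = 10.8
Sum = 60.635
Extra credit: 60.635 + 0 = 60.635
60.635 < 61 → F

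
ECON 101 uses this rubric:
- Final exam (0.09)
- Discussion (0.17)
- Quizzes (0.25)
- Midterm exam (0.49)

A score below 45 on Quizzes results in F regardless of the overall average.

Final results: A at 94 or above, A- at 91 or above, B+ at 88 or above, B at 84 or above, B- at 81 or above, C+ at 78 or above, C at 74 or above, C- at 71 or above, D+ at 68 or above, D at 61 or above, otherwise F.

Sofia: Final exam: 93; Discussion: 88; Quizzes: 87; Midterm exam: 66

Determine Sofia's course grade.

C

Quizzes score 87 ≥ 45: minimum met.
Weighted total:
  Final exam 93 × 0.09 = 8.37
  Discussion 88 × 0.17 = 14.96
  Quizzes 87 × 0.25 = 21.75
  Midterm exam 66 × 0.49 = 32.34
Sum = 77.42
77.42 is ≥ 74 and < 78 → C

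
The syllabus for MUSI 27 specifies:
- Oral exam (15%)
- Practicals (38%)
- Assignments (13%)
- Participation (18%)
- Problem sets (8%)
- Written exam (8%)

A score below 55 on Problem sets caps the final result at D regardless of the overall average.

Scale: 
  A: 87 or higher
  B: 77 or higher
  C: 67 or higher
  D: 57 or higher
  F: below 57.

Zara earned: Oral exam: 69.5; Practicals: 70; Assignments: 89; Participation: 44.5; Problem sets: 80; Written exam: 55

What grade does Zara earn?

Problem sets score 80 ≥ 55: minimum met.
Weighted total:
  Oral exam 69.5 × 0.15 = 10.425
  Practicals 70 × 0.38 = 26.6
  Assignments 89 × 0.13 = 11.57
  Participation 44.5 × 0.18 = 8.01
  Problem sets 80 × 0.08 = 6.4
  Written exam 55 × 0.08 = 4.4
Sum = 67.405
67.405 is ≥ 67 and < 77 → C

C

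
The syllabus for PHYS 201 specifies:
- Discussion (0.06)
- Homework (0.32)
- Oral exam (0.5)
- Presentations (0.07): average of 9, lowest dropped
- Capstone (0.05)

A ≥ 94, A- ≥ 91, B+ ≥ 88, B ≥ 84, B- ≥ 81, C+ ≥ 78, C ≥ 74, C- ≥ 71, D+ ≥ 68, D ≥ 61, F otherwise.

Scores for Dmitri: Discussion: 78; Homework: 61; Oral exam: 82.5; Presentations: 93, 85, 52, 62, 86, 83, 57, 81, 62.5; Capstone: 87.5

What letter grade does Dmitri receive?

C

Presentations: drop 52 → average of remaining 8 = 609.5/8 = 76.1875
Weighted total:
  Discussion 78 × 0.06 = 4.68
  Homework 61 × 0.32 = 19.52
  Oral exam 82.5 × 0.5 = 41.25
  Presentations 76.1875 × 0.07 = 5.333125
  Capstone 87.5 × 0.05 = 4.375
Sum = 75.158125
75.158125 is ≥ 74 and < 78 → C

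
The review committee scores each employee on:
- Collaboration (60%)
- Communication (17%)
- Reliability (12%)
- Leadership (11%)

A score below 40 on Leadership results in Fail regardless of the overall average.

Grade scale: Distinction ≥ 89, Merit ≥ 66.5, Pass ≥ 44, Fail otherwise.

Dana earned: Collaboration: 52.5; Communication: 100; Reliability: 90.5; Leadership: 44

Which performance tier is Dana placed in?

Pass

Leadership score 44 ≥ 40: minimum met.
Weighted total:
  Collaboration 52.5 × 0.6 = 31.5
  Communication 100 × 0.17 = 17
  Reliability 90.5 × 0.12 = 10.86
  Leadership 44 × 0.11 = 4.84
Sum = 64.2
64.2 is ≥ 44 and < 66.5 → Pass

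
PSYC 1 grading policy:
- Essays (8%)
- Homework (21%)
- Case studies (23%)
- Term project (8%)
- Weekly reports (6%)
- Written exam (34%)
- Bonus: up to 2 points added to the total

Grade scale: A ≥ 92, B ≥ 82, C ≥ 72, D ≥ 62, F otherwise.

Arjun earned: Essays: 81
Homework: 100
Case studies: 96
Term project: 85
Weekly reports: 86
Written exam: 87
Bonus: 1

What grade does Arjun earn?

Weighted total:
  Essays 81 × 0.08 = 6.48
  Homework 100 × 0.21 = 21
  Case studies 96 × 0.23 = 22.08
  Term project 85 × 0.08 = 6.8
  Weekly reports 86 × 0.06 = 5.16
  Written exam 87 × 0.34 = 29.58
Sum = 91.1
Bonus: 91.1 + 1 = 92.1
92.1 ≥ 92 → A

A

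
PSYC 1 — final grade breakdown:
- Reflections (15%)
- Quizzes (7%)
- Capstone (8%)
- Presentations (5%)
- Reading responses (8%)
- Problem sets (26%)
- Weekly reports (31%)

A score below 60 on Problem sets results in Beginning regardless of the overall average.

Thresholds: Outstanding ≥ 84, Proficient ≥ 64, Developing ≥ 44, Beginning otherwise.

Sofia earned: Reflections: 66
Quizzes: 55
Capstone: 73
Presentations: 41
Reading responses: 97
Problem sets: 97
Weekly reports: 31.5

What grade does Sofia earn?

Proficient

Problem sets score 97 ≥ 60: minimum met.
Weighted total:
  Reflections 66 × 0.15 = 9.9
  Quizzes 55 × 0.07 = 3.85
  Capstone 73 × 0.08 = 5.84
  Presentations 41 × 0.05 = 2.05
  Reading responses 97 × 0.08 = 7.76
  Problem sets 97 × 0.26 = 25.22
  Weekly reports 31.5 × 0.31 = 9.765
Sum = 64.385
64.385 is ≥ 64 and < 84 → Proficient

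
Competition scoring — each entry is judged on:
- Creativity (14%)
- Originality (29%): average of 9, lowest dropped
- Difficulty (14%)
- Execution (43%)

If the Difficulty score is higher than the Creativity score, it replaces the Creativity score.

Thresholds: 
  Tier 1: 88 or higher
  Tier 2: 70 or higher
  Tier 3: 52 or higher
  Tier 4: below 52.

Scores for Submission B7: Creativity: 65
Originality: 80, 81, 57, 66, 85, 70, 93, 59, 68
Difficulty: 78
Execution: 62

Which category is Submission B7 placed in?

Originality: drop 57 → average of remaining 8 = 602/8 = 75.25
Difficulty (78) > Creativity (65), so Creativity counts as 78.
Weighted total:
  Creativity 78 × 0.14 = 10.92
  Originality 75.25 × 0.29 = 21.8225
  Difficulty 78 × 0.14 = 10.92
  Execution 62 × 0.43 = 26.66
Sum = 70.3225
70.3225 is ≥ 70 and < 88 → Tier 2

Tier 2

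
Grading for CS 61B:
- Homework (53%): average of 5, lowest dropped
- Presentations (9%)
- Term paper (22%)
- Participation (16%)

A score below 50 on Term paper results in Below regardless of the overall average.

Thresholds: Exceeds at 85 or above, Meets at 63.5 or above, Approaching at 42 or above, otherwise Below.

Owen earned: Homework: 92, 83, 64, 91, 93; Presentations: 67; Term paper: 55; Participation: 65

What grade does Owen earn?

Homework: drop 64 → average of remaining 4 = 359/4 = 89.75
Term paper score 55 ≥ 50: minimum met.
Weighted total:
  Homework 89.75 × 0.53 = 47.5675
  Presentations 67 × 0.09 = 6.03
  Term paper 55 × 0.22 = 12.1
  Participation 65 × 0.16 = 10.4
Sum = 76.0975
76.0975 is ≥ 63.5 and < 85 → Meets

Meets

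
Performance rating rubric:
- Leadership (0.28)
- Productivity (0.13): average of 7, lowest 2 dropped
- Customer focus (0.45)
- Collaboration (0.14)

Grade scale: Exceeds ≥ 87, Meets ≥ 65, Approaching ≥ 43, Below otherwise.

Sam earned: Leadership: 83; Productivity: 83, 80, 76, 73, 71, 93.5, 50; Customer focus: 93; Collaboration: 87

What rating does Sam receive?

Exceeds

Productivity: drop 50, 71 → average of remaining 5 = 405.5/5 = 81.1
Weighted total:
  Leadership 83 × 0.28 = 23.24
  Productivity 81.1 × 0.13 = 10.543
  Customer focus 93 × 0.45 = 41.85
  Collaboration 87 × 0.14 = 12.18
Sum = 87.813
87.813 ≥ 87 → Exceeds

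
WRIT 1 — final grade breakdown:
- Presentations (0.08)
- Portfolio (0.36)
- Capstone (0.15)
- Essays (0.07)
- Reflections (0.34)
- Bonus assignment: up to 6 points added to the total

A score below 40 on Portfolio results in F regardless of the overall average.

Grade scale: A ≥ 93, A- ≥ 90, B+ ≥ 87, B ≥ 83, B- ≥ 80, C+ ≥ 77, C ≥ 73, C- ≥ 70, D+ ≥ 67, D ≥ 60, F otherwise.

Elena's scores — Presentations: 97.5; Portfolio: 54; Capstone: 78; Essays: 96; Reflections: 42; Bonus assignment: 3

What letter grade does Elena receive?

Portfolio score 54 ≥ 40: minimum met.
Weighted total:
  Presentations 97.5 × 0.08 = 7.8
  Portfolio 54 × 0.36 = 19.44
  Capstone 78 × 0.15 = 11.7
  Essays 96 × 0.07 = 6.72
  Reflections 42 × 0.34 = 14.28
Sum = 59.94
Bonus assignment: 59.94 + 3 = 62.94
62.94 is ≥ 60 and < 67 → D

D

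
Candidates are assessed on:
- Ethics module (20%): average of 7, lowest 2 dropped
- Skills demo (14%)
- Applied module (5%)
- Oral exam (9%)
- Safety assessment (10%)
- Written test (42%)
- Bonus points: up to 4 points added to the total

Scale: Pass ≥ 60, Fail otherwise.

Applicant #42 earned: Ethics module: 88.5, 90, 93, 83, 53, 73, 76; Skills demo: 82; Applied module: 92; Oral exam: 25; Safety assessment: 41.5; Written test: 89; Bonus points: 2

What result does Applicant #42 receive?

Pass

Ethics module: drop 53, 73 → average of remaining 5 = 430.5/5 = 86.1
Weighted total:
  Ethics module 86.1 × 0.2 = 17.22
  Skills demo 82 × 0.14 = 11.48
  Applied module 92 × 0.05 = 4.6
  Oral exam 25 × 0.09 = 2.25
  Safety assessment 41.5 × 0.1 = 4.15
  Written test 89 × 0.42 = 37.38
Sum = 77.08
Bonus points: 77.08 + 2 = 79.08
79.08 ≥ 60 → Pass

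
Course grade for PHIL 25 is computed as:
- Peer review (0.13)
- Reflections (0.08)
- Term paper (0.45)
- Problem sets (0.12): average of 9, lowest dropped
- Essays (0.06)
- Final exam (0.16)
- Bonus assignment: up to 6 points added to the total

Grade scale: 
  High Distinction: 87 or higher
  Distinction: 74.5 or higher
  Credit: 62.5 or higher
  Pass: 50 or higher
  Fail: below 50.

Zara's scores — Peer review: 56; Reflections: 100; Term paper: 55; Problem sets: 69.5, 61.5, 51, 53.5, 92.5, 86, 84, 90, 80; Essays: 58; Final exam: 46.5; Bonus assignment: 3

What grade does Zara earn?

Credit

Problem sets: drop 51 → average of remaining 8 = 617/8 = 77.125
Weighted total:
  Peer review 56 × 0.13 = 7.28
  Reflections 100 × 0.08 = 8
  Term paper 55 × 0.45 = 24.75
  Problem sets 77.125 × 0.12 = 9.255
  Essays 58 × 0.06 = 3.48
  Final exam 46.5 × 0.16 = 7.44
Sum = 60.205
Bonus assignment: 60.205 + 3 = 63.205
63.205 is ≥ 62.5 and < 74.5 → Credit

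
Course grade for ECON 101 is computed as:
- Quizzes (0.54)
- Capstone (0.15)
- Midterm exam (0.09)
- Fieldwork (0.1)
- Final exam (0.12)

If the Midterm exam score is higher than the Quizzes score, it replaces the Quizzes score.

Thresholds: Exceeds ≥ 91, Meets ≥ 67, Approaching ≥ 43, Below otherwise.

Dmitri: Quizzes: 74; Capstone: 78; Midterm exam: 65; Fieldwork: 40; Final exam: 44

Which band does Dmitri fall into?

Approaching

Midterm exam (65) ≤ Quizzes (74), so Quizzes stays at 74.
Weighted total:
  Quizzes 74 × 0.54 = 39.96
  Capstone 78 × 0.15 = 11.7
  Midterm exam 65 × 0.09 = 5.85
  Fieldwork 40 × 0.1 = 4
  Final exam 44 × 0.12 = 5.28
Sum = 66.79
66.79 is ≥ 43 and < 67 → Approaching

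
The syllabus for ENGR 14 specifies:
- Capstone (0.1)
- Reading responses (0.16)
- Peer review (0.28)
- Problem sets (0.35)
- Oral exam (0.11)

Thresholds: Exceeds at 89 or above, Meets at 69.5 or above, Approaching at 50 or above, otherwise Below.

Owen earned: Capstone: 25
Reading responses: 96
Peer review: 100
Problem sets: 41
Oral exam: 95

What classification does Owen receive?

Meets

Weighted total:
  Capstone 25 × 0.1 = 2.5
  Reading responses 96 × 0.16 = 15.36
  Peer review 100 × 0.28 = 28
  Problem sets 41 × 0.35 = 14.35
  Oral exam 95 × 0.11 = 10.45
Sum = 70.66
70.66 is ≥ 69.5 and < 89 → Meets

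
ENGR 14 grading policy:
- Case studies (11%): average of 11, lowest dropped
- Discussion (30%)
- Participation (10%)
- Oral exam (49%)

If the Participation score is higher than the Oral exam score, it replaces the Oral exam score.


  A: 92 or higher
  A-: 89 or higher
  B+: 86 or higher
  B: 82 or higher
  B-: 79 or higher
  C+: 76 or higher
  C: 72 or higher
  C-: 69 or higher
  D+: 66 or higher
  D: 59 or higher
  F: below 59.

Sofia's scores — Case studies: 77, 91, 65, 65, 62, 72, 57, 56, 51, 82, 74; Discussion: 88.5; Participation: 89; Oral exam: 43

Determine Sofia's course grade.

Case studies: drop 51 → average of remaining 10 = 701/10 = 70.1
Participation (89) > Oral exam (43), so Oral exam counts as 89.
Weighted total:
  Case studies 70.1 × 0.11 = 7.711
  Discussion 88.5 × 0.3 = 26.55
  Participation 89 × 0.1 = 8.9
  Oral exam 89 × 0.49 = 43.61
Sum = 86.771
86.771 is ≥ 86 and < 89 → B+

B+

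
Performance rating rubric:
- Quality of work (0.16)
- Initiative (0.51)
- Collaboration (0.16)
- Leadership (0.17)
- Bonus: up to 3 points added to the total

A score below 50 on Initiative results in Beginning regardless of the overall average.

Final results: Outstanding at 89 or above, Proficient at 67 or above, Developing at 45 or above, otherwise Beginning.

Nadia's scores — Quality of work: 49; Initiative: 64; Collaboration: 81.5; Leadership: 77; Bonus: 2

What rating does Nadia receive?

Initiative score 64 ≥ 50: minimum met.
Weighted total:
  Quality of work 49 × 0.16 = 7.84
  Initiative 64 × 0.51 = 32.64
  Collaboration 81.5 × 0.16 = 13.04
  Leadership 77 × 0.17 = 13.09
Sum = 66.61
Bonus: 66.61 + 2 = 68.61
68.61 is ≥ 67 and < 89 → Proficient

Proficient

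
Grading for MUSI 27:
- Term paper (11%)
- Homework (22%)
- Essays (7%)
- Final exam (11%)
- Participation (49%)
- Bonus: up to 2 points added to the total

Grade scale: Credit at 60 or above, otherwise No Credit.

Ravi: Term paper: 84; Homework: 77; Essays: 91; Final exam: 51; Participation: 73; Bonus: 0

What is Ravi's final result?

Credit

Weighted total:
  Term paper 84 × 0.11 = 9.24
  Homework 77 × 0.22 = 16.94
  Essays 91 × 0.07 = 6.37
  Final exam 51 × 0.11 = 5.61
  Participation 73 × 0.49 = 35.77
Sum = 73.93
Bonus: 73.93 + 0 = 73.93
73.93 ≥ 60 → Credit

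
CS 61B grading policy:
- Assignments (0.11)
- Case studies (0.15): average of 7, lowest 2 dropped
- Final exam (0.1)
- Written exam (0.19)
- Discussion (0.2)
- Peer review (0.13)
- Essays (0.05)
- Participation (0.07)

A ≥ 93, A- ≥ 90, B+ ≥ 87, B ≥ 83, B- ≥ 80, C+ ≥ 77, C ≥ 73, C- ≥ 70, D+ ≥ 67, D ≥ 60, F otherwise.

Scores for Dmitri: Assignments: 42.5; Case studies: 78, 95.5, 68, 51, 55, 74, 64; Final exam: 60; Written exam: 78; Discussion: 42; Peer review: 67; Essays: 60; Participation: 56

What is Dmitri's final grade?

D

Case studies: drop 51, 55 → average of remaining 5 = 379.5/5 = 75.9
Weighted total:
  Assignments 42.5 × 0.11 = 4.675
  Case studies 75.9 × 0.15 = 11.385
  Final exam 60 × 0.1 = 6
  Written exam 78 × 0.19 = 14.82
  Discussion 42 × 0.2 = 8.4
  Peer review 67 × 0.13 = 8.71
  Essays 60 × 0.05 = 3
  Participation 56 × 0.07 = 3.92
Sum = 60.91
60.91 is ≥ 60 and < 67 → D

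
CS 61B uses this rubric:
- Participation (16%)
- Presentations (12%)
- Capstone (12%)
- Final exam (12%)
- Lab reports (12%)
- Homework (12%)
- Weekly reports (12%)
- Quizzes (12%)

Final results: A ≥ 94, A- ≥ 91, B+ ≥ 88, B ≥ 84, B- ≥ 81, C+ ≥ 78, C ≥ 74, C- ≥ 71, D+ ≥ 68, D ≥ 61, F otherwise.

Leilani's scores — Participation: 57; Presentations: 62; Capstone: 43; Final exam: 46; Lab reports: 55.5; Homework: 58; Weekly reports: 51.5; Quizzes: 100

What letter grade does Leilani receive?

F

Weighted total:
  Participation 57 × 0.16 = 9.12
  Presentations 62 × 0.12 = 7.44
  Capstone 43 × 0.12 = 5.16
  Final exam 46 × 0.12 = 5.52
  Lab reports 55.5 × 0.12 = 6.66
  Homework 58 × 0.12 = 6.96
  Weekly reports 51.5 × 0.12 = 6.18
  Quizzes 100 × 0.12 = 12
Sum = 59.04
59.04 < 61 → F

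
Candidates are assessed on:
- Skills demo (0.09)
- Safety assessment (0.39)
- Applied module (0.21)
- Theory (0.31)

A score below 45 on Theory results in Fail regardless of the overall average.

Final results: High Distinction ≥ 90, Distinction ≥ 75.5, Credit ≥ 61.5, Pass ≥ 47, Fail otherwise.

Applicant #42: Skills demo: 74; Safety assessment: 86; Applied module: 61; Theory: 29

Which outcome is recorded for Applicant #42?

Theory score 29 < 45: minimum not met.
Weighted total:
  Skills demo 74 × 0.09 = 6.66
  Safety assessment 86 × 0.39 = 33.54
  Applied module 61 × 0.21 = 12.81
  Theory 29 × 0.31 = 8.99
Sum = 62
Because the Theory minimum was not met, the result is Fail.

Fail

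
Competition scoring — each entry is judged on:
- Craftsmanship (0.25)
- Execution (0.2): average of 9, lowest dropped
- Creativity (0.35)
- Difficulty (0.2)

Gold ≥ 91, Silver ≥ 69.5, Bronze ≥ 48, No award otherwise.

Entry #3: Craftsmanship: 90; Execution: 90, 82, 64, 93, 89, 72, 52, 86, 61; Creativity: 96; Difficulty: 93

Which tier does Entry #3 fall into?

Silver

Execution: drop 52 → average of remaining 8 = 637/8 = 79.625
Weighted total:
  Craftsmanship 90 × 0.25 = 22.5
  Execution 79.625 × 0.2 = 15.925
  Creativity 96 × 0.35 = 33.6
  Difficulty 93 × 0.2 = 18.6
Sum = 90.625
90.625 is ≥ 69.5 and < 91 → Silver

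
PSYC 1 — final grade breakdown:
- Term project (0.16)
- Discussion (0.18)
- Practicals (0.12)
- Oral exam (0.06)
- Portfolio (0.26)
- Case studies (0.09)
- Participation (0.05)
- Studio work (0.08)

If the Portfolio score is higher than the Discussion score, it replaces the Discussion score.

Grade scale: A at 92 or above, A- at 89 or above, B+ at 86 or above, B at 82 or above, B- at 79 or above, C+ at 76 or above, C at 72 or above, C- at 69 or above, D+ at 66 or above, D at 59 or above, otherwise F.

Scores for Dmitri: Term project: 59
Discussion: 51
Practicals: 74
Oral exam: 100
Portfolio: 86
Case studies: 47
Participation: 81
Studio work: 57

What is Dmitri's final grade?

C

Portfolio (86) > Discussion (51), so Discussion counts as 86.
Weighted total:
  Term project 59 × 0.16 = 9.44
  Discussion 86 × 0.18 = 15.48
  Practicals 74 × 0.12 = 8.88
  Oral exam 100 × 0.06 = 6
  Portfolio 86 × 0.26 = 22.36
  Case studies 47 × 0.09 = 4.23
  Participation 81 × 0.05 = 4.05
  Studio work 57 × 0.08 = 4.56
Sum = 75
75 is ≥ 72 and < 76 → C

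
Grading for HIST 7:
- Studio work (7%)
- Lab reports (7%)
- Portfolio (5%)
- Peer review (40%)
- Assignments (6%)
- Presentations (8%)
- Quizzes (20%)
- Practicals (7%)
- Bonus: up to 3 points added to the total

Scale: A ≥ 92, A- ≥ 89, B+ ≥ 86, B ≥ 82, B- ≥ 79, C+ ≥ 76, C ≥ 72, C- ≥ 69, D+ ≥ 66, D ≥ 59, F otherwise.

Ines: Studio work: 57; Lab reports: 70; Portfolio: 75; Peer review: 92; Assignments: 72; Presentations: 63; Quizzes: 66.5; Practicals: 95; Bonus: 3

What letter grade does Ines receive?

B-

Weighted total:
  Studio work 57 × 0.07 = 3.99
  Lab reports 70 × 0.07 = 4.9
  Portfolio 75 × 0.05 = 3.75
  Peer review 92 × 0.4 = 36.8
  Assignments 72 × 0.06 = 4.32
  Presentations 63 × 0.08 = 5.04
  Quizzes 66.5 × 0.2 = 13.3
  Practicals 95 × 0.07 = 6.65
Sum = 78.75
Bonus: 78.75 + 3 = 81.75
81.75 is ≥ 79 and < 82 → B-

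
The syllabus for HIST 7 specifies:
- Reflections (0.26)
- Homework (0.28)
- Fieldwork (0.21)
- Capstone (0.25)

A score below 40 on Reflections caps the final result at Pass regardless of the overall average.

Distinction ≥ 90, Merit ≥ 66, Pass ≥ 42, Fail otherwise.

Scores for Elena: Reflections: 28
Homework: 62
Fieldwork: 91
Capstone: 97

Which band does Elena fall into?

Pass

Reflections score 28 < 40: minimum not met.
Weighted total:
  Reflections 28 × 0.26 = 7.28
  Homework 62 × 0.28 = 17.36
  Fieldwork 91 × 0.21 = 19.11
  Capstone 97 × 0.25 = 24.25
Sum = 68
68 would be Merit; cap at Pass applies → Pass.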